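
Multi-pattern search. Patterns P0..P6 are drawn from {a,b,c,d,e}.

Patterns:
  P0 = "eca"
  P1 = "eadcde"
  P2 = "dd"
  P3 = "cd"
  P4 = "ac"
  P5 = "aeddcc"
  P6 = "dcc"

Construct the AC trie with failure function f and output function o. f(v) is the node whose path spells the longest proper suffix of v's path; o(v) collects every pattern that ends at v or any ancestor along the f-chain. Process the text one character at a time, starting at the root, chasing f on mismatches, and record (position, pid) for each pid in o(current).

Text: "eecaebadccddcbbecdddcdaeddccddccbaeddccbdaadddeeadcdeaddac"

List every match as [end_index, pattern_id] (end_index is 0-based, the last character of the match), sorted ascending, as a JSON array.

Construct AC machine:
Trie (insert patterns):
  n0 'ε': a→13 c→11 d→9 e→1
  n1 'e': a→4 c→2
  n2 'ec': a→3
  n3 'eca': ·  ←P0
  n4 'ea': d→5
  n5 'ead': c→6
  n6 'eadc': d→7
  n7 'eadcd': e→8
  n8 'eadcde': ·  ←P1
  n9 'd': c→20 d→10
  n10 'dd': ·  ←P2
  n11 'c': d→12
  n12 'cd': ·  ←P3
  n13 'a': c→14 e→15
  n14 'ac': ·  ←P4
  n15 'ae': d→16
  n16 'aed': d→17
  n17 'aedd': c→18
  n18 'aeddc': c→19
  n19 'aeddcc': ·  ←P5
  n20 'dc': c→21
  n21 'dcc': ·  ←P6

BFS fail/out derivation:
  fail(1) 'e': from fail(0)=0 chase 'e': 0 ⇒ 0;  out=∅∪out(0)=∅
  fail(9) 'd': from fail(0)=0 chase 'd': 0 ⇒ 0;  out=∅∪out(0)=∅
  fail(11) 'c': from fail(0)=0 chase 'c': 0 ⇒ 0;  out=∅∪out(0)=∅
  fail(13) 'a': from fail(0)=0 chase 'a': 0 ⇒ 0;  out=∅∪out(0)=∅
  fail(2) 'ec': from fail(1)=0 chase 'c': 0 ⇒ 11;  out=∅∪out(11)=∅
  fail(4) 'ea': from fail(1)=0 chase 'a': 0 ⇒ 13;  out=∅∪out(13)=∅
  fail(10) 'dd': from fail(9)=0 chase 'd': 0 ⇒ 9;  out={2}∪out(9)={2}
  fail(12) 'cd': from fail(11)=0 chase 'd': 0 ⇒ 9;  out={3}∪out(9)={3}
  fail(14) 'ac': from fail(13)=0 chase 'c': 0 ⇒ 11;  out={4}∪out(11)={4}
  fail(15) 'ae': from fail(13)=0 chase 'e': 0 ⇒ 1;  out=∅∪out(1)=∅
  fail(20) 'dc': from fail(9)=0 chase 'c': 0 ⇒ 11;  out=∅∪out(11)=∅
  fail(3) 'eca': from fail(2)=11 chase 'a': 11→0 ⇒ 13;  out={0}∪out(13)={0}
  fail(5) 'ead': from fail(4)=13 chase 'd': 13→0 ⇒ 9;  out=∅∪out(9)=∅
  fail(16) 'aed': from fail(15)=1 chase 'd': 1→0 ⇒ 9;  out=∅∪out(9)=∅
  fail(21) 'dcc': from fail(20)=11 chase 'c': 11→0 ⇒ 11;  out={6}∪out(11)={6}
  fail(6) 'eadc': from fail(5)=9 chase 'c': 9 ⇒ 20;  out=∅∪out(20)=∅
  fail(17) 'aedd': from fail(16)=9 chase 'd': 9 ⇒ 10;  out=∅∪out(10)={2}
  fail(7) 'eadcd': from fail(6)=20 chase 'd': 20→11 ⇒ 12;  out=∅∪out(12)={3}
  fail(18) 'aeddc': from fail(17)=10 chase 'c': 10→9 ⇒ 20;  out=∅∪out(20)=∅
  fail(8) 'eadcde': from fail(7)=12 chase 'e': 12→9→0 ⇒ 1;  out={1}∪out(1)={1}
  fail(19) 'aeddcc': from fail(18)=20 chase 'c': 20 ⇒ 21;  out={5}∪out(21)={5,6}

Text stream:
pos 0 'e': at 1
pos 1 'e': at 1 (via fail)
pos 2 'c': at 2
pos 3 'a': at 3  ** P0@[1:3]
pos 4 'e': at 15 (via fail)
pos 5 'b': at 0 (via fail)
pos 6 'a': at 13
pos 7 'd': at 9 (via fail)
pos 8 'c': at 20
pos 9 'c': at 21  ** P6@[7:9]
pos 10 'd': at 12 (via fail)  ** P3@[9:10]
pos 11 'd': at 10 (via fail)  ** P2@[10:11]
pos 12 'c': at 20 (via fail)
pos 13 'b': at 0 (via fail)
pos 14 'b': at 0
pos 15 'e': at 1
pos 16 'c': at 2
pos 17 'd': at 12 (via fail)  ** P3@[16:17]
pos 18 'd': at 10 (via fail)  ** P2@[17:18]
pos 19 'd': at 10 (via fail)  ** P2@[18:19]
pos 20 'c': at 20 (via fail)
pos 21 'd': at 12 (via fail)  ** P3@[20:21]
pos 22 'a': at 13 (via fail)
pos 23 'e': at 15
pos 24 'd': at 16
pos 25 'd': at 17  ** P2@[24:25]
pos 26 'c': at 18
pos 27 'c': at 19  ** P5@[22:27],P6@[25:27]
pos 28 'd': at 12 (via fail)  ** P3@[27:28]
pos 29 'd': at 10 (via fail)  ** P2@[28:29]
pos 30 'c': at 20 (via fail)
pos 31 'c': at 21  ** P6@[29:31]
pos 32 'b': at 0 (via fail)
pos 33 'a': at 13
pos 34 'e': at 15
pos 35 'd': at 16
pos 36 'd': at 17  ** P2@[35:36]
pos 37 'c': at 18
pos 38 'c': at 19  ** P5@[33:38],P6@[36:38]
pos 39 'b': at 0 (via fail)
pos 40 'd': at 9
pos 41 'a': at 13 (via fail)
pos 42 'a': at 13 (via fail)
pos 43 'd': at 9 (via fail)
pos 44 'd': at 10  ** P2@[43:44]
pos 45 'd': at 10 (via fail)  ** P2@[44:45]
pos 46 'e': at 1 (via fail)
pos 47 'e': at 1 (via fail)
pos 48 'a': at 4
pos 49 'd': at 5
pos 50 'c': at 6
pos 51 'd': at 7  ** P3@[50:51]
pos 52 'e': at 8  ** P1@[47:52]
pos 53 'a': at 4 (via fail)
pos 54 'd': at 5
pos 55 'd': at 10 (via fail)  ** P2@[54:55]
pos 56 'a': at 13 (via fail)
pos 57 'c': at 14  ** P4@[56:57]

Result: [[3,0],[9,6],[10,3],[11,2],[17,3],[18,2],[19,2],[21,3],[25,2],[27,5],[27,6],[28,3],[29,2],[31,6],[36,2],[38,5],[38,6],[44,2],[45,2],[51,3],[52,1],[55,2],[57,4]]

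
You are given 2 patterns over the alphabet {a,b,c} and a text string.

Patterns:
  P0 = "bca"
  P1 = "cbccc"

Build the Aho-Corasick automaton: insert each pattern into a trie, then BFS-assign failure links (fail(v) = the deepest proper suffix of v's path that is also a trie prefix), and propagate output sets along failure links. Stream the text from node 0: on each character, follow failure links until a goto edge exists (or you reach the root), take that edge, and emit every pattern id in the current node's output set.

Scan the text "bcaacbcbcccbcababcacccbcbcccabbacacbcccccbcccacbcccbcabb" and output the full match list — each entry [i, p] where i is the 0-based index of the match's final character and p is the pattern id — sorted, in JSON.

Construct AC machine:
Trie (insert patterns):
  n0 'ε': b→1 c→4
  n1 'b': c→2
  n2 'bc': a→3
  n3 'bca': ·  ←P0
  n4 'c': b→5
  n5 'cb': c→6
  n6 'cbc': c→7
  n7 'cbcc': c→8
  n8 'cbccc': ·  ←P1

Failure links (BFS by depth):
  n1('b'): parent n0 fail=0; on 'b' 0 → fail=0;  out ∅∪∅=∅
  n4('c'): parent n0 fail=0; on 'c' 0 → fail=0;  out ∅∪∅=∅
  n2('bc'): parent n1 fail=0; on 'c' 0 → fail=4;  out ∅∪∅=∅
  n5('cb'): parent n4 fail=0; on 'b' 0 → fail=1;  out ∅∪∅=∅
  n3('bca'): parent n2 fail=4; on 'a' 4→0 → fail=0;  out {0}∪∅={0}
  n6('cbc'): parent n5 fail=1; on 'c' 1 → fail=2;  out ∅∪∅=∅
  n7('cbcc'): parent n6 fail=2; on 'c' 2→4→0 → fail=4;  out ∅∪∅=∅
  n8('cbccc'): parent n7 fail=4; on 'c' 4→0 → fail=4;  out {1}∪∅={1}

Text stream:
i=0 'b': node 0→1
i=1 'c': node 1→2
i=2 'a': node 2→3  → match P0@[0:2]
i=3 'a': node 3→0 (fail-walked)
i=4 'c': node 0→4
i=5 'b': node 4→5
i=6 'c': node 5→6
i=7 'b': node 6→5 (fail-walked)
i=8 'c': node 5→6
i=9 'c': node 6→7
i=10 'c': node 7→8  → match P1@[6:10]
i=11 'b': node 8→5 (fail-walked)
i=12 'c': node 5→6
i=13 'a': node 6→3 (fail-walked)  → match P0@[11:13]
i=14 'b': node 3→1 (fail-walked)
i=15 'a': node 1→0 (fail-walked)
i=16 'b': node 0→1
i=17 'c': node 1→2
i=18 'a': node 2→3  → match P0@[16:18]
i=19 'c': node 3→4 (fail-walked)
i=20 'c': node 4→4 (fail-walked)
i=21 'c': node 4→4 (fail-walked)
i=22 'b': node 4→5
i=23 'c': node 5→6
i=24 'b': node 6→5 (fail-walked)
i=25 'c': node 5→6
i=26 'c': node 6→7
i=27 'c': node 7→8  → match P1@[23:27]
i=28 'a': node 8→0 (fail-walked)
i=29 'b': node 0→1
i=30 'b': node 1→1 (fail-walked)
i=31 'a': node 1→0 (fail-walked)
i=32 'c': node 0→4
i=33 'a': node 4→0 (fail-walked)
i=34 'c': node 0→4
i=35 'b': node 4→5
i=36 'c': node 5→6
i=37 'c': node 6→7
i=38 'c': node 7→8  → match P1@[34:38]
i=39 'c': node 8→4 (fail-walked)
i=40 'c': node 4→4 (fail-walked)
i=41 'b': node 4→5
i=42 'c': node 5→6
i=43 'c': node 6→7
i=44 'c': node 7→8  → match P1@[40:44]
i=45 'a': node 8→0 (fail-walked)
i=46 'c': node 0→4
i=47 'b': node 4→5
i=48 'c': node 5→6
i=49 'c': node 6→7
i=50 'c': node 7→8  → match P1@[46:50]
i=51 'b': node 8→5 (fail-walked)
i=52 'c': node 5→6
i=53 'a': node 6→3 (fail-walked)  → match P0@[51:53]
i=54 'b': node 3→1 (fail-walked)
i=55 'b': node 1→1 (fail-walked)

All matches (sorted): [[2,0],[10,1],[13,0],[18,0],[27,1],[38,1],[44,1],[50,1],[53,0]]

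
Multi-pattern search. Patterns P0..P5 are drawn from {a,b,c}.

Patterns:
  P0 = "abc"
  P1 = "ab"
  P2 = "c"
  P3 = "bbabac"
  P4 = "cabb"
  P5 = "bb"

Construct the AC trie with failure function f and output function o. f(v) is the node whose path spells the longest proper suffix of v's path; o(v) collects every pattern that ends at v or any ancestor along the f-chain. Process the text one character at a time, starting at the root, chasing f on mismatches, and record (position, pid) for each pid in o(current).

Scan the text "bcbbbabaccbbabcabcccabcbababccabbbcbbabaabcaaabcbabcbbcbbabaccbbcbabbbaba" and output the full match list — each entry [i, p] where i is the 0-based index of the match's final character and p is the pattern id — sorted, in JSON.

Build:
Trie nodes:
  0='ε' goto a→1 b→5 c→4
  1='a' goto b→2
  2='ab' goto c→3  ←P1
  3='abc' goto ·  ←P0
  4='c' goto a→11  ←P2
  5='b' goto b→6
  6='bb' goto a→7  ←P5
  7='bba' goto b→8
  8='bbab' goto a→9
  9='bbaba' goto c→10
  10='bbabac' goto ·  ←P3
  11='ca' goto b→12
  12='cab' goto b→13
  13='cabb' goto ·  ←P4

Failure links (BFS by depth):
  fail(1) 'a': from fail(0)=0 chase 'a': 0 ⇒ 0;  out=∅∪out(0)=∅
  fail(4) 'c': from fail(0)=0 chase 'c': 0 ⇒ 0;  out={2}∪out(0)={2}
  fail(5) 'b': from fail(0)=0 chase 'b': 0 ⇒ 0;  out=∅∪out(0)=∅
  fail(2) 'ab': from fail(1)=0 chase 'b': 0 ⇒ 5;  out={1}∪out(5)={1}
  fail(6) 'bb': from fail(5)=0 chase 'b': 0 ⇒ 5;  out={5}∪out(5)={5}
  fail(11) 'ca': from fail(4)=0 chase 'a': 0 ⇒ 1;  out=∅∪out(1)=∅
  fail(3) 'abc': from fail(2)=5 chase 'c': 5→0 ⇒ 4;  out={0}∪out(4)={0,2}
  fail(7) 'bba': from fail(6)=5 chase 'a': 5→0 ⇒ 1;  out=∅∪out(1)=∅
  fail(12) 'cab': from fail(11)=1 chase 'b': 1 ⇒ 2;  out=∅∪out(2)={1}
  fail(8) 'bbab': from fail(7)=1 chase 'b': 1 ⇒ 2;  out=∅∪out(2)={1}
  fail(13) 'cabb': from fail(12)=2 chase 'b': 2→5 ⇒ 6;  out={4}∪out(6)={4,5}
  fail(9) 'bbaba': from fail(8)=2 chase 'a': 2→5→0 ⇒ 1;  out=∅∪out(1)=∅
  fail(10) 'bbabac': from fail(9)=1 chase 'c': 1→0 ⇒ 4;  out={3}∪out(4)={2,3}

Text stream:
pos 0 'b': at 5
pos 1 'c': at 4 (via fail)  → match P2@[1:1]
pos 2 'b': at 5 (via fail)
pos 3 'b': at 6  → match P5@[2:3]
pos 4 'b': at 6 (via fail)  → match P5@[3:4]
pos 5 'a': at 7
pos 6 'b': at 8  → match P1@[5:6]
pos 7 'a': at 9
pos 8 'c': at 10  → match P2@[8:8],P3@[3:8]
pos 9 'c': at 4 (via fail)  → match P2@[9:9]
pos 10 'b': at 5 (via fail)
pos 11 'b': at 6  → match P5@[10:11]
pos 12 'a': at 7
pos 13 'b': at 8  → match P1@[12:13]
pos 14 'c': at 3 (via fail)  → match P0@[12:14],P2@[14:14]
pos 15 'a': at 11 (via fail)
pos 16 'b': at 12  → match P1@[15:16]
pos 17 'c': at 3 (via fail)  → match P0@[15:17],P2@[17:17]
pos 18 'c': at 4 (via fail)  → match P2@[18:18]
pos 19 'c': at 4 (via fail)  → match P2@[19:19]
pos 20 'a': at 11
pos 21 'b': at 12  → match P1@[20:21]
pos 22 'c': at 3 (via fail)  → match P0@[20:22],P2@[22:22]
pos 23 'b': at 5 (via fail)
pos 24 'a': at 1 (via fail)
pos 25 'b': at 2  → match P1@[24:25]
pos 26 'a': at 1 (via fail)
pos 27 'b': at 2  → match P1@[26:27]
pos 28 'c': at 3  → match P0@[26:28],P2@[28:28]
pos 29 'c': at 4 (via fail)  → match P2@[29:29]
pos 30 'a': at 11
pos 31 'b': at 12  → match P1@[30:31]
pos 32 'b': at 13  → match P4@[29:32],P5@[31:32]
pos 33 'b': at 6 (via fail)  → match P5@[32:33]
pos 34 'c': at 4 (via fail)  → match P2@[34:34]
pos 35 'b': at 5 (via fail)
pos 36 'b': at 6  → match P5@[35:36]
pos 37 'a': at 7
pos 38 'b': at 8  → match P1@[37:38]
pos 39 'a': at 9
pos 40 'a': at 1 (via fail)
pos 41 'b': at 2  → match P1@[40:41]
pos 42 'c': at 3  → match P0@[40:42],P2@[42:42]
pos 43 'a': at 11 (via fail)
pos 44 'a': at 1 (via fail)
pos 45 'a': at 1 (via fail)
pos 46 'b': at 2  → match P1@[45:46]
pos 47 'c': at 3  → match P0@[45:47],P2@[47:47]
pos 48 'b': at 5 (via fail)
pos 49 'a': at 1 (via fail)
pos 50 'b': at 2  → match P1@[49:50]
pos 51 'c': at 3  → match P0@[49:51],P2@[51:51]
pos 52 'b': at 5 (via fail)
pos 53 'b': at 6  → match P5@[52:53]
pos 54 'c': at 4 (via fail)  → match P2@[54:54]
pos 55 'b': at 5 (via fail)
pos 56 'b': at 6  → match P5@[55:56]
pos 57 'a': at 7
pos 58 'b': at 8  → match P1@[57:58]
pos 59 'a': at 9
pos 60 'c': at 10  → match P2@[60:60],P3@[55:60]
pos 61 'c': at 4 (via fail)  → match P2@[61:61]
pos 62 'b': at 5 (via fail)
pos 63 'b': at 6  → match P5@[62:63]
pos 64 'c': at 4 (via fail)  → match P2@[64:64]
pos 65 'b': at 5 (via fail)
pos 66 'a': at 1 (via fail)
pos 67 'b': at 2  → match P1@[66:67]
pos 68 'b': at 6 (via fail)  → match P5@[67:68]
pos 69 'b': at 6 (via fail)  → match P5@[68:69]
pos 70 'a': at 7
pos 71 'b': at 8  → match P1@[70:71]
pos 72 'a': at 9

Matches: [[1,2],[3,5],[4,5],[6,1],[8,2],[8,3],[9,2],[11,5],[13,1],[14,0],[14,2],[16,1],[17,0],[17,2],[18,2],[19,2],[21,1],[22,0],[22,2],[25,1],[27,1],[28,0],[28,2],[29,2],[31,1],[32,4],[32,5],[33,5],[34,2],[36,5],[38,1],[41,1],[42,0],[42,2],[46,1],[47,0],[47,2],[50,1],[51,0],[51,2],[53,5],[54,2],[56,5],[58,1],[60,2],[60,3],[61,2],[63,5],[64,2],[67,1],[68,5],[69,5],[71,1]]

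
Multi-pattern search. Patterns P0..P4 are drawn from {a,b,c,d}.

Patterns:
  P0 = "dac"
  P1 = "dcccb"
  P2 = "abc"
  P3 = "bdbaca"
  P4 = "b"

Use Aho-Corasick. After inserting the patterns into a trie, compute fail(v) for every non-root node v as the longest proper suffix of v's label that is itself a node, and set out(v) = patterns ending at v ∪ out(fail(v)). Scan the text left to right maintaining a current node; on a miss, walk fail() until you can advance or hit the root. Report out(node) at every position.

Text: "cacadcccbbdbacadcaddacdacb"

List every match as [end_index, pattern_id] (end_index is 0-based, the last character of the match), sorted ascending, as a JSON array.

Build automaton:
Trie nodes:
  n0 'ε': a→8 b→11 d→1
  n1 'd': a→2 c→4
  n2 'da': c→3
  n3 'dac': ·  [P0 ends]
  n4 'dc': c→5
  n5 'dcc': c→6
  n6 'dccc': b→7
  n7 'dcccb': ·  [P1 ends]
  n8 'a': b→9
  n9 'ab': c→10
  n10 'abc': ·  [P2 ends]
  n11 'b': d→12  [P4 ends]
  n12 'bd': b→13
  n13 'bdb': a→14
  n14 'bdba': c→15
  n15 'bdbac': a→16
  n16 'bdbaca': ·  [P3 ends]

Failure links (BFS by depth):
  n1('d'): parent n0 fail=0; on 'd' 0 → fail=0;  out ∅∪∅=∅
  n8('a'): parent n0 fail=0; on 'a' 0 → fail=0;  out ∅∪∅=∅
  n11('b'): parent n0 fail=0; on 'b' 0 → fail=0;  out {4}∪∅={4}
  n2('da'): parent n1 fail=0; on 'a' 0 → fail=8;  out ∅∪∅=∅
  n4('dc'): parent n1 fail=0; on 'c' 0 → fail=0;  out ∅∪∅=∅
  n9('ab'): parent n8 fail=0; on 'b' 0 → fail=11;  out ∅∪{4}={4}
  n12('bd'): parent n11 fail=0; on 'd' 0 → fail=1;  out ∅∪∅=∅
  n3('dac'): parent n2 fail=8; on 'c' 8→0 → fail=0;  out {0}∪∅={0}
  n5('dcc'): parent n4 fail=0; on 'c' 0 → fail=0;  out ∅∪∅=∅
  n10('abc'): parent n9 fail=11; on 'c' 11→0 → fail=0;  out {2}∪∅={2}
  n13('bdb'): parent n12 fail=1; on 'b' 1→0 → fail=11;  out ∅∪{4}={4}
  n6('dccc'): parent n5 fail=0; on 'c' 0 → fail=0;  out ∅∪∅=∅
  n14('bdba'): parent n13 fail=11; on 'a' 11→0 → fail=8;  out ∅∪∅=∅
  n7('dcccb'): parent n6 fail=0; on 'b' 0 → fail=11;  out {1}∪{4}={1,4}
  n15('bdbac'): parent n14 fail=8; on 'c' 8→0 → fail=0;  out ∅∪∅=∅
  n16('bdbaca'): parent n15 fail=0; on 'a' 0 → fail=8;  out {3}∪∅={3}

Text stream:
pos 0 'c': at 0
pos 1 'a': at 8
pos 2 'c': at 0 (via fail)
pos 3 'a': at 8
pos 4 'd': at 1 (via fail)
pos 5 'c': at 4
pos 6 'c': at 5
pos 7 'c': at 6
pos 8 'b': at 7  → match P1@[4:8],P4@[8:8]
pos 9 'b': at 11 (via fail)  → match P4@[9:9]
pos 10 'd': at 12
pos 11 'b': at 13  → match P4@[11:11]
pos 12 'a': at 14
pos 13 'c': at 15
pos 14 'a': at 16  → match P3@[9:14]
pos 15 'd': at 1 (via fail)
pos 16 'c': at 4
pos 17 'a': at 8 (via fail)
pos 18 'd': at 1 (via fail)
pos 19 'd': at 1 (via fail)
pos 20 'a': at 2
pos 21 'c': at 3  → match P0@[19:21]
pos 22 'd': at 1 (via fail)
pos 23 'a': at 2
pos 24 'c': at 3  → match P0@[22:24]
pos 25 'b': at 11 (via fail)  → match P4@[25:25]

Result: [[8,1],[8,4],[9,4],[11,4],[14,3],[21,0],[24,0],[25,4]]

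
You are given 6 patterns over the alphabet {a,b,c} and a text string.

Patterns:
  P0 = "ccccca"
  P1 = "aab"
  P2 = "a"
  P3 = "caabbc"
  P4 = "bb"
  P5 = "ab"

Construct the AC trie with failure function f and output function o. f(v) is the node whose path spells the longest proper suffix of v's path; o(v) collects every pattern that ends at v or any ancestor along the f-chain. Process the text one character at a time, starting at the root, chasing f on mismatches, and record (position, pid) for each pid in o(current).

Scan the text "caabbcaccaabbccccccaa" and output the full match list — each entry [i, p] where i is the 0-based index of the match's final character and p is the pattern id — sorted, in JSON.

Build automaton:
Trie nodes:
  n0 'ε': a→7 b→15 c→1
  n1 'c': a→10 c→2
  n2 'cc': c→3
  n3 'ccc': c→4
  n4 'cccc': c→5
  n5 'ccccc': a→6
  n6 'ccccca': ·  [P0 ends]
  n7 'a': a→8 b→17  [P2 ends]
  n8 'aa': b→9
  n9 'aab': ·  [P1 ends]
  n10 'ca': a→11
  n11 'caa': b→12
  n12 'caab': b→13
  n13 'caabb': c→14
  n14 'caabbc': ·  [P3 ends]
  n15 'b': b→16
  n16 'bb': ·  [P4 ends]
  n17 'ab': ·  [P5 ends]

BFS fail/out derivation:
  n1('c'): parent n0 fail=0; on 'c' 0 → fail=0;  out ∅∪∅=∅
  n7('a'): parent n0 fail=0; on 'a' 0 → fail=0;  out {2}∪∅={2}
  n15('b'): parent n0 fail=0; on 'b' 0 → fail=0;  out ∅∪∅=∅
  n2('cc'): parent n1 fail=0; on 'c' 0 → fail=1;  out ∅∪∅=∅
  n8('aa'): parent n7 fail=0; on 'a' 0 → fail=7;  out ∅∪{2}={2}
  n10('ca'): parent n1 fail=0; on 'a' 0 → fail=7;  out ∅∪{2}={2}
  n16('bb'): parent n15 fail=0; on 'b' 0 → fail=15;  out {4}∪∅={4}
  n17('ab'): parent n7 fail=0; on 'b' 0 → fail=15;  out {5}∪∅={5}
  n3('ccc'): parent n2 fail=1; on 'c' 1 → fail=2;  out ∅∪∅=∅
  n9('aab'): parent n8 fail=7; on 'b' 7 → fail=17;  out {1}∪{5}={1,5}
  n11('caa'): parent n10 fail=7; on 'a' 7 → fail=8;  out ∅∪{2}={2}
  n4('cccc'): parent n3 fail=2; on 'c' 2 → fail=3;  out ∅∪∅=∅
  n12('caab'): parent n11 fail=8; on 'b' 8 → fail=9;  out ∅∪{1,5}={1,5}
  n5('ccccc'): parent n4 fail=3; on 'c' 3 → fail=4;  out ∅∪∅=∅
  n13('caabb'): parent n12 fail=9; on 'b' 9→17→15 → fail=16;  out ∅∪{4}={4}
  n6('ccccca'): parent n5 fail=4; on 'a' 4→3→2→1 → fail=10;  out {0}∪{2}={0,2}
  n14('caabbc'): parent n13 fail=16; on 'c' 16→15→0 → fail=1;  out {3}∪∅={3}

Run:
[0] read 'c'  n0⇒n1
[1] read 'a'  n1⇒n10  → match P2@[1:1]
[2] read 'a'  n10⇒n11  → match P2@[2:2]
[3] read 'b'  n11⇒n12  → match P1@[1:3],P5@[2:3]
[4] read 'b'  n12⇒n13  → match P4@[3:4]
[5] read 'c'  n13⇒n14  → match P3@[0:5]
[6] read 'a'  n14⇒n10 ·f  → match P2@[6:6]
[7] read 'c'  n10⇒n1 ·f
[8] read 'c'  n1⇒n2
[9] read 'a'  n2⇒n10 ·f  → match P2@[9:9]
[10] read 'a'  n10⇒n11  → match P2@[10:10]
[11] read 'b'  n11⇒n12  → match P1@[9:11],P5@[10:11]
[12] read 'b'  n12⇒n13  → match P4@[11:12]
[13] read 'c'  n13⇒n14  → match P3@[8:13]
[14] read 'c'  n14⇒n2 ·f
[15] read 'c'  n2⇒n3
[16] read 'c'  n3⇒n4
[17] read 'c'  n4⇒n5
[18] read 'c'  n5⇒n5 ·f
[19] read 'a'  n5⇒n6  → match P0@[14:19],P2@[19:19]
[20] read 'a'  n6⇒n11 ·f  → match P2@[20:20]

All matches (sorted): [[1,2],[2,2],[3,1],[3,5],[4,4],[5,3],[6,2],[9,2],[10,2],[11,1],[11,5],[12,4],[13,3],[19,0],[19,2],[20,2]]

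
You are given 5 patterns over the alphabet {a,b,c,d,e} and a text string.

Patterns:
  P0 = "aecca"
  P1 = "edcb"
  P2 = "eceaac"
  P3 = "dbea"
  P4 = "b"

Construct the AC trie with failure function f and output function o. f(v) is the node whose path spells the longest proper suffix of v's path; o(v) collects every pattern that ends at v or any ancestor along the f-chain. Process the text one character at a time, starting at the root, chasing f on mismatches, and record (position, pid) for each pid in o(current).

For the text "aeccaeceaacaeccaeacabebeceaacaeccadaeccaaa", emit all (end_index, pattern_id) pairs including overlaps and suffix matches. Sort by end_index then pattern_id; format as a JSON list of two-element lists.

Construct AC machine:
Trie nodes:
  0='ε' goto a→1 b→19 d→15 e→6
  1='a' goto e→2
  2='ae' goto c→3
  3='aec' goto c→4
  4='aecc' goto a→5
  5='aecca' goto ·  [P0 ends]
  6='e' goto c→10 d→7
  7='ed' goto c→8
  8='edc' goto b→9
  9='edcb' goto ·  [P1 ends]
  10='ec' goto e→11
  11='ece' goto a→12
  12='ecea' goto a→13
  13='eceaa' goto c→14
  14='eceaac' goto ·  [P2 ends]
  15='d' goto b→16
  16='db' goto e→17
  17='dbe' goto a→18
  18='dbea' goto ·  [P3 ends]
  19='b' goto ·  [P4 ends]

BFS fail/out derivation:
  fail(1) 'a': from fail(0)=0 chase 'a': 0 ⇒ 0;  out=∅∪out(0)=∅
  fail(6) 'e': from fail(0)=0 chase 'e': 0 ⇒ 0;  out=∅∪out(0)=∅
  fail(15) 'd': from fail(0)=0 chase 'd': 0 ⇒ 0;  out=∅∪out(0)=∅
  fail(19) 'b': from fail(0)=0 chase 'b': 0 ⇒ 0;  out={4}∪out(0)={4}
  fail(2) 'ae': from fail(1)=0 chase 'e': 0 ⇒ 6;  out=∅∪out(6)=∅
  fail(7) 'ed': from fail(6)=0 chase 'd': 0 ⇒ 15;  out=∅∪out(15)=∅
  fail(10) 'ec': from fail(6)=0 chase 'c': 0 ⇒ 0;  out=∅∪out(0)=∅
  fail(16) 'db': from fail(15)=0 chase 'b': 0 ⇒ 19;  out=∅∪out(19)={4}
  fail(3) 'aec': from fail(2)=6 chase 'c': 6 ⇒ 10;  out=∅∪out(10)=∅
  fail(8) 'edc': from fail(7)=15 chase 'c': 15→0 ⇒ 0;  out=∅∪out(0)=∅
  fail(11) 'ece': from fail(10)=0 chase 'e': 0 ⇒ 6;  out=∅∪out(6)=∅
  fail(17) 'dbe': from fail(16)=19 chase 'e': 19→0 ⇒ 6;  out=∅∪out(6)=∅
  fail(4) 'aecc': from fail(3)=10 chase 'c': 10→0 ⇒ 0;  out=∅∪out(0)=∅
  fail(9) 'edcb': from fail(8)=0 chase 'b': 0 ⇒ 19;  out={1}∪out(19)={1,4}
  fail(12) 'ecea': from fail(11)=6 chase 'a': 6→0 ⇒ 1;  out=∅∪out(1)=∅
  fail(18) 'dbea': from fail(17)=6 chase 'a': 6→0 ⇒ 1;  out={3}∪out(1)={3}
  fail(5) 'aecca': from fail(4)=0 chase 'a': 0 ⇒ 1;  out={0}∪out(1)={0}
  fail(13) 'eceaa': from fail(12)=1 chase 'a': 1→0 ⇒ 1;  out=∅∪out(1)=∅
  fail(14) 'eceaac': from fail(13)=1 chase 'c': 1→0 ⇒ 0;  out={2}∪out(0)={2}

Text stream:
i=0 'a': node 0→1
i=1 'e': node 1→2
i=2 'c': node 2→3
i=3 'c': node 3→4
i=4 'a': node 4→5  → match P0@[0:4]
i=5 'e': node 5→2 (fail-walked)
i=6 'c': node 2→3
i=7 'e': node 3→11 (fail-walked)
i=8 'a': node 11→12
i=9 'a': node 12→13
i=10 'c': node 13→14  → match P2@[5:10]
i=11 'a': node 14→1 (fail-walked)
i=12 'e': node 1→2
i=13 'c': node 2→3
i=14 'c': node 3→4
i=15 'a': node 4→5  → match P0@[11:15]
i=16 'e': node 5→2 (fail-walked)
i=17 'a': node 2→1 (fail-walked)
i=18 'c': node 1→0 (fail-walked)
i=19 'a': node 0→1
i=20 'b': node 1→19 (fail-walked)  → match P4@[20:20]
i=21 'e': node 19→6 (fail-walked)
i=22 'b': node 6→19 (fail-walked)  → match P4@[22:22]
i=23 'e': node 19→6 (fail-walked)
i=24 'c': node 6→10
i=25 'e': node 10→11
i=26 'a': node 11→12
i=27 'a': node 12→13
i=28 'c': node 13→14  → match P2@[23:28]
i=29 'a': node 14→1 (fail-walked)
i=30 'e': node 1→2
i=31 'c': node 2→3
i=32 'c': node 3→4
i=33 'a': node 4→5  → match P0@[29:33]
i=34 'd': node 5→15 (fail-walked)
i=35 'a': node 15→1 (fail-walked)
i=36 'e': node 1→2
i=37 'c': node 2→3
i=38 'c': node 3→4
i=39 'a': node 4→5  → match P0@[35:39]
i=40 'a': node 5→1 (fail-walked)
i=41 'a': node 1→1 (fail-walked)

All matches (sorted): [[4,0],[10,2],[15,0],[20,4],[22,4],[28,2],[33,0],[39,0]]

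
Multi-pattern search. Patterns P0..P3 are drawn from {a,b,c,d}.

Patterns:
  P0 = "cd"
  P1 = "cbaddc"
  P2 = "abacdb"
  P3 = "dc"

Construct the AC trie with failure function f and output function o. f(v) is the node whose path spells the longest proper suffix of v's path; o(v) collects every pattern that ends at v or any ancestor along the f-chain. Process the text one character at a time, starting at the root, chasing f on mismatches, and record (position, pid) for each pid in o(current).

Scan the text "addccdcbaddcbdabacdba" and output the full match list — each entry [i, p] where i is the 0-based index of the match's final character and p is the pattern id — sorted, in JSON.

Build:
Trie (insert patterns):
  0='ε' goto a→8 c→1 d→14
  1='c' goto b→3 d→2
  2='cd' goto ·  [P0 ends]
  3='cb' goto a→4
  4='cba' goto d→5
  5='cbad' goto d→6
  6='cbadd' goto c→7
  7='cbaddc' goto ·  [P1 ends]
  8='a' goto b→9
  9='ab' goto a→10
  10='aba' goto c→11
  11='abac' goto d→12
  12='abacd' goto b→13
  13='abacdb' goto ·  [P2 ends]
  14='d' goto c→15
  15='dc' goto ·  [P3 ends]

BFS fail/out derivation:
  n1('c'): parent n0 fail=0; on 'c' 0 → fail=0;  out ∅∪∅=∅
  n8('a'): parent n0 fail=0; on 'a' 0 → fail=0;  out ∅∪∅=∅
  n14('d'): parent n0 fail=0; on 'd' 0 → fail=0;  out ∅∪∅=∅
  n2('cd'): parent n1 fail=0; on 'd' 0 → fail=14;  out {0}∪∅={0}
  n3('cb'): parent n1 fail=0; on 'b' 0 → fail=0;  out ∅∪∅=∅
  n9('ab'): parent n8 fail=0; on 'b' 0 → fail=0;  out ∅∪∅=∅
  n15('dc'): parent n14 fail=0; on 'c' 0 → fail=1;  out {3}∪∅={3}
  n4('cba'): parent n3 fail=0; on 'a' 0 → fail=8;  out ∅∪∅=∅
  n10('aba'): parent n9 fail=0; on 'a' 0 → fail=8;  out ∅∪∅=∅
  n5('cbad'): parent n4 fail=8; on 'd' 8→0 → fail=14;  out ∅∪∅=∅
  n11('abac'): parent n10 fail=8; on 'c' 8→0 → fail=1;  out ∅∪∅=∅
  n6('cbadd'): parent n5 fail=14; on 'd' 14→0 → fail=14;  out ∅∪∅=∅
  n12('abacd'): parent n11 fail=1; on 'd' 1 → fail=2;  out ∅∪{0}={0}
  n7('cbaddc'): parent n6 fail=14; on 'c' 14 → fail=15;  out {1}∪{3}={1,3}
  n13('abacdb'): parent n12 fail=2; on 'b' 2→14→0 → fail=0;  out {2}∪∅={2}

Run:
[0] read 'a'  n0⇒n8
[1] read 'd'  n8⇒n14 (fail-walked)
[2] read 'd'  n14⇒n14 (fail-walked)
[3] read 'c'  n14⇒n15  → match P3@[2:3]
[4] read 'c'  n15⇒n1 (fail-walked)
[5] read 'd'  n1⇒n2  → match P0@[4:5]
[6] read 'c'  n2⇒n15 (fail-walked)  → match P3@[5:6]
[7] read 'b'  n15⇒n3 (fail-walked)
[8] read 'a'  n3⇒n4
[9] read 'd'  n4⇒n5
[10] read 'd'  n5⇒n6
[11] read 'c'  n6⇒n7  → match P1@[6:11],P3@[10:11]
[12] read 'b'  n7⇒n3 (fail-walked)
[13] read 'd'  n3⇒n14 (fail-walked)
[14] read 'a'  n14⇒n8 (fail-walked)
[15] read 'b'  n8⇒n9
[16] read 'a'  n9⇒n10
[17] read 'c'  n10⇒n11
[18] read 'd'  n11⇒n12  → match P0@[17:18]
[19] read 'b'  n12⇒n13  → match P2@[14:19]
[20] read 'a'  n13⇒n8 (fail-walked)

Result: [[3,3],[5,0],[6,3],[11,1],[11,3],[18,0],[19,2]]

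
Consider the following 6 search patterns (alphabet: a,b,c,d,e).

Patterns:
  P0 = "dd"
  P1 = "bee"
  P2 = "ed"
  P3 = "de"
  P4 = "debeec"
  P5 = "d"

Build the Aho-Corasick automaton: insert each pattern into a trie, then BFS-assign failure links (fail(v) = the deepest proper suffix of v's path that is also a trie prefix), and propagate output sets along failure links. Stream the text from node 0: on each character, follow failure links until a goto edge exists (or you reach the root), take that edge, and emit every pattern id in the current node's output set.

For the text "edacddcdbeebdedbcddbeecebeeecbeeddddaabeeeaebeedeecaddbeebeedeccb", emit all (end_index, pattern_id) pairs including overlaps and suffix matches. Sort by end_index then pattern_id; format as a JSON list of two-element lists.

Build:
Trie nodes:
  0='ε' goto b→3 d→1 e→6
  1='d' goto d→2 e→8  [P5 ends]
  2='dd' goto ·  [P0 ends]
  3='b' goto e→4
  4='be' goto e→5
  5='bee' goto ·  [P1 ends]
  6='e' goto d→7
  7='ed' goto ·  [P2 ends]
  8='de' goto b→9  [P3 ends]
  9='deb' goto e→10
  10='debe' goto e→11
  11='debee' goto c→12
  12='debeec' goto ·  [P4 ends]

BFS fail/out derivation:
  fail(1) 'd': from fail(0)=0 chase 'd': 0 ⇒ 0;  out={5}∪out(0)={5}
  fail(3) 'b': from fail(0)=0 chase 'b': 0 ⇒ 0;  out=∅∪out(0)=∅
  fail(6) 'e': from fail(0)=0 chase 'e': 0 ⇒ 0;  out=∅∪out(0)=∅
  fail(2) 'dd': from fail(1)=0 chase 'd': 0 ⇒ 1;  out={0}∪out(1)={0,5}
  fail(4) 'be': from fail(3)=0 chase 'e': 0 ⇒ 6;  out=∅∪out(6)=∅
  fail(7) 'ed': from fail(6)=0 chase 'd': 0 ⇒ 1;  out={2}∪out(1)={2,5}
  fail(8) 'de': from fail(1)=0 chase 'e': 0 ⇒ 6;  out={3}∪out(6)={3}
  fail(5) 'bee': from fail(4)=6 chase 'e': 6→0 ⇒ 6;  out={1}∪out(6)={1}
  fail(9) 'deb': from fail(8)=6 chase 'b': 6→0 ⇒ 3;  out=∅∪out(3)=∅
  fail(10) 'debe': from fail(9)=3 chase 'e': 3 ⇒ 4;  out=∅∪out(4)=∅
  fail(11) 'debee': from fail(10)=4 chase 'e': 4 ⇒ 5;  out=∅∪out(5)={1}
  fail(12) 'debeec': from fail(11)=5 chase 'c': 5→6→0 ⇒ 0;  out={4}∪out(0)={4}

Text stream:
pos 0 'e': at 6
pos 1 'd': at 7  → match P2@[0:1],P5@[1:1]
pos 2 'a': at 0 (via fail)
pos 3 'c': at 0
pos 4 'd': at 1  → match P5@[4:4]
pos 5 'd': at 2  → match P0@[4:5],P5@[5:5]
pos 6 'c': at 0 (via fail)
pos 7 'd': at 1  → match P5@[7:7]
pos 8 'b': at 3 (via fail)
pos 9 'e': at 4
pos 10 'e': at 5  → match P1@[8:10]
pos 11 'b': at 3 (via fail)
pos 12 'd': at 1 (via fail)  → match P5@[12:12]
pos 13 'e': at 8  → match P3@[12:13]
pos 14 'd': at 7 (via fail)  → match P2@[13:14],P5@[14:14]
pos 15 'b': at 3 (via fail)
pos 16 'c': at 0 (via fail)
pos 17 'd': at 1  → match P5@[17:17]
pos 18 'd': at 2  → match P0@[17:18],P5@[18:18]
pos 19 'b': at 3 (via fail)
pos 20 'e': at 4
pos 21 'e': at 5  → match P1@[19:21]
pos 22 'c': at 0 (via fail)
pos 23 'e': at 6
pos 24 'b': at 3 (via fail)
pos 25 'e': at 4
pos 26 'e': at 5  → match P1@[24:26]
pos 27 'e': at 6 (via fail)
pos 28 'c': at 0 (via fail)
pos 29 'b': at 3
pos 30 'e': at 4
pos 31 'e': at 5  → match P1@[29:31]
pos 32 'd': at 7 (via fail)  → match P2@[31:32],P5@[32:32]
pos 33 'd': at 2 (via fail)  → match P0@[32:33],P5@[33:33]
pos 34 'd': at 2 (via fail)  → match P0@[33:34],P5@[34:34]
pos 35 'd': at 2 (via fail)  → match P0@[34:35],P5@[35:35]
pos 36 'a': at 0 (via fail)
pos 37 'a': at 0
pos 38 'b': at 3
pos 39 'e': at 4
pos 40 'e': at 5  → match P1@[38:40]
pos 41 'e': at 6 (via fail)
pos 42 'a': at 0 (via fail)
pos 43 'e': at 6
pos 44 'b': at 3 (via fail)
pos 45 'e': at 4
pos 46 'e': at 5  → match P1@[44:46]
pos 47 'd': at 7 (via fail)  → match P2@[46:47],P5@[47:47]
pos 48 'e': at 8 (via fail)  → match P3@[47:48]
pos 49 'e': at 6 (via fail)
pos 50 'c': at 0 (via fail)
pos 51 'a': at 0
pos 52 'd': at 1  → match P5@[52:52]
pos 53 'd': at 2  → match P0@[52:53],P5@[53:53]
pos 54 'b': at 3 (via fail)
pos 55 'e': at 4
pos 56 'e': at 5  → match P1@[54:56]
pos 57 'b': at 3 (via fail)
pos 58 'e': at 4
pos 59 'e': at 5  → match P1@[57:59]
pos 60 'd': at 7 (via fail)  → match P2@[59:60],P5@[60:60]
pos 61 'e': at 8 (via fail)  → match P3@[60:61]
pos 62 'c': at 0 (via fail)
pos 63 'c': at 0
pos 64 'b': at 3

Result: [[1,2],[1,5],[4,5],[5,0],[5,5],[7,5],[10,1],[12,5],[13,3],[14,2],[14,5],[17,5],[18,0],[18,5],[21,1],[26,1],[31,1],[32,2],[32,5],[33,0],[33,5],[34,0],[34,5],[35,0],[35,5],[40,1],[46,1],[47,2],[47,5],[48,3],[52,5],[53,0],[53,5],[56,1],[59,1],[60,2],[60,5],[61,3]]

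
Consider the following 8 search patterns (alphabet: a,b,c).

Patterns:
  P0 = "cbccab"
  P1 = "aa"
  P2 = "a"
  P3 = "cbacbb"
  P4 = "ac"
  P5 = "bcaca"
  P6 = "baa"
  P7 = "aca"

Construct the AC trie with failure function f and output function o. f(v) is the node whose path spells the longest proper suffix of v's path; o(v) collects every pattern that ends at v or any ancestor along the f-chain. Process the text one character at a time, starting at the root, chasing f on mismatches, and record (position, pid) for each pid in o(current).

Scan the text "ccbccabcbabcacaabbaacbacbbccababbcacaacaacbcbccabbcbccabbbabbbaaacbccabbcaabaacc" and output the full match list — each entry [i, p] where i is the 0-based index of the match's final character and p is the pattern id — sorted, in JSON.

Build:
Trie nodes:
  0='ε' goto a→7 b→14 c→1
  1='c' goto b→2
  2='cb' goto a→9 c→3
  3='cbc' goto c→4
  4='cbcc' goto a→5
  5='cbcca' goto b→6
  6='cbccab' goto ·  ←P0
  7='a' goto a→8 c→13  ←P2
  8='aa' goto ·  ←P1
  9='cba' goto c→10
  10='cbac' goto b→11
  11='cbacb' goto b→12
  12='cbacbb' goto ·  ←P3
  13='ac' goto a→21  ←P4
  14='b' goto a→19 c→15
  15='bc' goto a→16
  16='bca' goto c→17
  17='bcac' goto a→18
  18='bcaca' goto ·  ←P5
  19='ba' goto a→20
  20='baa' goto ·  ←P6
  21='aca' goto ·  ←P7

Failure links (BFS by depth):
  n1('c'): parent n0 fail=0; on 'c' 0 → fail=0;  out ∅∪∅=∅
  n7('a'): parent n0 fail=0; on 'a' 0 → fail=0;  out {2}∪∅={2}
  n14('b'): parent n0 fail=0; on 'b' 0 → fail=0;  out ∅∪∅=∅
  n2('cb'): parent n1 fail=0; on 'b' 0 → fail=14;  out ∅∪∅=∅
  n8('aa'): parent n7 fail=0; on 'a' 0 → fail=7;  out {1}∪{2}={1,2}
  n13('ac'): parent n7 fail=0; on 'c' 0 → fail=1;  out {4}∪∅={4}
  n15('bc'): parent n14 fail=0; on 'c' 0 → fail=1;  out ∅∪∅=∅
  n19('ba'): parent n14 fail=0; on 'a' 0 → fail=7;  out ∅∪{2}={2}
  n3('cbc'): parent n2 fail=14; on 'c' 14 → fail=15;  out ∅∪∅=∅
  n9('cba'): parent n2 fail=14; on 'a' 14 → fail=19;  out ∅∪{2}={2}
  n16('bca'): parent n15 fail=1; on 'a' 1→0 → fail=7;  out ∅∪{2}={2}
  n20('baa'): parent n19 fail=7; on 'a' 7 → fail=8;  out {6}∪{1,2}={1,2,6}
  n21('aca'): parent n13 fail=1; on 'a' 1→0 → fail=7;  out {7}∪{2}={2,7}
  n4('cbcc'): parent n3 fail=15; on 'c' 15→1→0 → fail=1;  out ∅∪∅=∅
  n10('cbac'): parent n9 fail=19; on 'c' 19→7 → fail=13;  out ∅∪{4}={4}
  n17('bcac'): parent n16 fail=7; on 'c' 7 → fail=13;  out ∅∪{4}={4}
  n5('cbcca'): parent n4 fail=1; on 'a' 1→0 → fail=7;  out ∅∪{2}={2}
  n11('cbacb'): parent n10 fail=13; on 'b' 13→1 → fail=2;  out ∅∪∅=∅
  n18('bcaca'): parent n17 fail=13; on 'a' 13 → fail=21;  out {5}∪{2,7}={2,5,7}
  n6('cbccab'): parent n5 fail=7; on 'b' 7→0 → fail=14;  out {0}∪∅={0}
  n12('cbacbb'): parent n11 fail=2; on 'b' 2→14→0 → fail=14;  out {3}∪∅={3}

Scan:
i=0 'c': node 0→1
i=1 'c': node 1→1 ·f
i=2 'b': node 1→2
i=3 'c': node 2→3
i=4 'c': node 3→4
i=5 'a': node 4→5  ** P2@[5:5]
i=6 'b': node 5→6  ** P0@[1:6]
i=7 'c': node 6→15 ·f
i=8 'b': node 15→2 ·f
i=9 'a': node 2→9  ** P2@[9:9]
i=10 'b': node 9→14 ·f
i=11 'c': node 14→15
i=12 'a': node 15→16  ** P2@[12:12]
i=13 'c': node 16→17  ** P4@[12:13]
i=14 'a': node 17→18  ** P2@[14:14],P5@[10:14],P7@[12:14]
i=15 'a': node 18→8 ·f  ** P1@[14:15],P2@[15:15]
i=16 'b': node 8→14 ·f
i=17 'b': node 14→14 ·f
i=18 'a': node 14→19  ** P2@[18:18]
i=19 'a': node 19→20  ** P1@[18:19],P2@[19:19],P6@[17:19]
i=20 'c': node 20→13 ·f  ** P4@[19:20]
i=21 'b': node 13→2 ·f
i=22 'a': node 2→9  ** P2@[22:22]
i=23 'c': node 9→10  ** P4@[22:23]
i=24 'b': node 10→11
i=25 'b': node 11→12  ** P3@[20:25]
i=26 'c': node 12→15 ·f
i=27 'c': node 15→1 ·f
i=28 'a': node 1→7 ·f  ** P2@[28:28]
i=29 'b': node 7→14 ·f
i=30 'a': node 14→19  ** P2@[30:30]
i=31 'b': node 19→14 ·f
i=32 'b': node 14→14 ·f
i=33 'c': node 14→15
i=34 'a': node 15→16  ** P2@[34:34]
i=35 'c': node 16→17  ** P4@[34:35]
i=36 'a': node 17→18  ** P2@[36:36],P5@[32:36],P7@[34:36]
i=37 'a': node 18→8 ·f  ** P1@[36:37],P2@[37:37]
i=38 'c': node 8→13 ·f  ** P4@[37:38]
i=39 'a': node 13→21  ** P2@[39:39],P7@[37:39]
i=40 'a': node 21→8 ·f  ** P1@[39:40],P2@[40:40]
i=41 'c': node 8→13 ·f  ** P4@[40:41]
i=42 'b': node 13→2 ·f
i=43 'c': node 2→3
i=44 'b': node 3→2 ·f
i=45 'c': node 2→3
i=46 'c': node 3→4
i=47 'a': node 4→5  ** P2@[47:47]
i=48 'b': node 5→6  ** P0@[43:48]
i=49 'b': node 6→14 ·f
i=50 'c': node 14→15
i=51 'b': node 15→2 ·f
i=52 'c': node 2→3
i=53 'c': node 3→4
i=54 'a': node 4→5  ** P2@[54:54]
i=55 'b': node 5→6  ** P0@[50:55]
i=56 'b': node 6→14 ·f
i=57 'b': node 14→14 ·f
i=58 'a': node 14→19  ** P2@[58:58]
i=59 'b': node 19→14 ·f
i=60 'b': node 14→14 ·f
i=61 'b': node 14→14 ·f
i=62 'a': node 14→19  ** P2@[62:62]
i=63 'a': node 19→20  ** P1@[62:63],P2@[63:63],P6@[61:63]
i=64 'a': node 20→8 ·f  ** P1@[63:64],P2@[64:64]
i=65 'c': node 8→13 ·f  ** P4@[64:65]
i=66 'b': node 13→2 ·f
i=67 'c': node 2→3
i=68 'c': node 3→4
i=69 'a': node 4→5  ** P2@[69:69]
i=70 'b': node 5→6  ** P0@[65:70]
i=71 'b': node 6→14 ·f
i=72 'c': node 14→15
i=73 'a': node 15→16  ** P2@[73:73]
i=74 'a': node 16→8 ·f  ** P1@[73:74],P2@[74:74]
i=75 'b': node 8→14 ·f
i=76 'a': node 14→19  ** P2@[76:76]
i=77 'a': node 19→20  ** P1@[76:77],P2@[77:77],P6@[75:77]
i=78 'c': node 20→13 ·f  ** P4@[77:78]
i=79 'c': node 13→1 ·f

Matches: [[5,2],[6,0],[9,2],[12,2],[13,4],[14,2],[14,5],[14,7],[15,1],[15,2],[18,2],[19,1],[19,2],[19,6],[20,4],[22,2],[23,4],[25,3],[28,2],[30,2],[34,2],[35,4],[36,2],[36,5],[36,7],[37,1],[37,2],[38,4],[39,2],[39,7],[40,1],[40,2],[41,4],[47,2],[48,0],[54,2],[55,0],[58,2],[62,2],[63,1],[63,2],[63,6],[64,1],[64,2],[65,4],[69,2],[70,0],[73,2],[74,1],[74,2],[76,2],[77,1],[77,2],[77,6],[78,4]]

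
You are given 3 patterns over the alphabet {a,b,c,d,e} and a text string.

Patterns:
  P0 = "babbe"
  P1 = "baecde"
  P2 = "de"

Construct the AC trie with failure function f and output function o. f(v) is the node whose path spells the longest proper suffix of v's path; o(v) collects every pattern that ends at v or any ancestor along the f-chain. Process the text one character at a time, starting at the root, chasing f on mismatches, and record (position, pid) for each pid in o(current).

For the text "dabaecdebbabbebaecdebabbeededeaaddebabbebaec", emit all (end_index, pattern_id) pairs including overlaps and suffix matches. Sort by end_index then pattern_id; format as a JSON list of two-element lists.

Construct AC machine:
Trie (insert patterns):
  n0 'ε': b→1 d→10
  n1 'b': a→2
  n2 'ba': b→3 e→6
  n3 'bab': b→4
  n4 'babb': e→5
  n5 'babbe': ·  [P0 ends]
  n6 'bae': c→7
  n7 'baec': d→8
  n8 'baecd': e→9
  n9 'baecde': ·  [P1 ends]
  n10 'd': e→11
  n11 'de': ·  [P2 ends]

BFS fail/out derivation:
  fail(1) 'b': from fail(0)=0 chase 'b': 0 ⇒ 0;  out=∅∪out(0)=∅
  fail(10) 'd': from fail(0)=0 chase 'd': 0 ⇒ 0;  out=∅∪out(0)=∅
  fail(2) 'ba': from fail(1)=0 chase 'a': 0 ⇒ 0;  out=∅∪out(0)=∅
  fail(11) 'de': from fail(10)=0 chase 'e': 0 ⇒ 0;  out={2}∪out(0)={2}
  fail(3) 'bab': from fail(2)=0 chase 'b': 0 ⇒ 1;  out=∅∪out(1)=∅
  fail(6) 'bae': from fail(2)=0 chase 'e': 0 ⇒ 0;  out=∅∪out(0)=∅
  fail(4) 'babb': from fail(3)=1 chase 'b': 1→0 ⇒ 1;  out=∅∪out(1)=∅
  fail(7) 'baec': from fail(6)=0 chase 'c': 0 ⇒ 0;  out=∅∪out(0)=∅
  fail(5) 'babbe': from fail(4)=1 chase 'e': 1→0 ⇒ 0;  out={0}∪out(0)={0}
  fail(8) 'baecd': from fail(7)=0 chase 'd': 0 ⇒ 10;  out=∅∪out(10)=∅
  fail(9) 'baecde': from fail(8)=10 chase 'e': 10 ⇒ 11;  out={1}∪out(11)={1,2}

Run:
pos 0 'd': at 10
pos 1 'a': at 0 (via fail)
pos 2 'b': at 1
pos 3 'a': at 2
pos 4 'e': at 6
pos 5 'c': at 7
pos 6 'd': at 8
pos 7 'e': at 9  emit P1@[2:7],P2@[6:7]
pos 8 'b': at 1 (via fail)
pos 9 'b': at 1 (via fail)
pos 10 'a': at 2
pos 11 'b': at 3
pos 12 'b': at 4
pos 13 'e': at 5  emit P0@[9:13]
pos 14 'b': at 1 (via fail)
pos 15 'a': at 2
pos 16 'e': at 6
pos 17 'c': at 7
pos 18 'd': at 8
pos 19 'e': at 9  emit P1@[14:19],P2@[18:19]
pos 20 'b': at 1 (via fail)
pos 21 'a': at 2
pos 22 'b': at 3
pos 23 'b': at 4
pos 24 'e': at 5  emit P0@[20:24]
pos 25 'e': at 0 (via fail)
pos 26 'd': at 10
pos 27 'e': at 11  emit P2@[26:27]
pos 28 'd': at 10 (via fail)
pos 29 'e': at 11  emit P2@[28:29]
pos 30 'a': at 0 (via fail)
pos 31 'a': at 0
pos 32 'd': at 10
pos 33 'd': at 10 (via fail)
pos 34 'e': at 11  emit P2@[33:34]
pos 35 'b': at 1 (via fail)
pos 36 'a': at 2
pos 37 'b': at 3
pos 38 'b': at 4
pos 39 'e': at 5  emit P0@[35:39]
pos 40 'b': at 1 (via fail)
pos 41 'a': at 2
pos 42 'e': at 6
pos 43 'c': at 7

Matches: [[7,1],[7,2],[13,0],[19,1],[19,2],[24,0],[27,2],[29,2],[34,2],[39,0]]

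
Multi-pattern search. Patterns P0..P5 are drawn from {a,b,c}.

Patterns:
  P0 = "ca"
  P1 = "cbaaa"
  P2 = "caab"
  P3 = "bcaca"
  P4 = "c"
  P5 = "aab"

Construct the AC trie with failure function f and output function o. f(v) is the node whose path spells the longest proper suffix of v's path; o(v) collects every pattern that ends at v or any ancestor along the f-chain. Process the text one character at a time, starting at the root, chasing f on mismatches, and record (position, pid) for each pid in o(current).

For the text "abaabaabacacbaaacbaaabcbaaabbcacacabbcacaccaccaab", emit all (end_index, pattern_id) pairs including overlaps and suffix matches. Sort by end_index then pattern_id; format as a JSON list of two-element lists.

Build:
Trie nodes:
  0='ε' goto a→14 b→9 c→1
  1='c' goto a→2 b→3  [P4 ends]
  2='ca' goto a→7  [P0 ends]
  3='cb' goto a→4
  4='cba' goto a→5
  5='cbaa' goto a→6
  6='cbaaa' goto ·  [P1 ends]
  7='caa' goto b→8
  8='caab' goto ·  [P2 ends]
  9='b' goto c→10
  10='bc' goto a→11
  11='bca' goto c→12
  12='bcac' goto a→13
  13='bcaca' goto ·  [P3 ends]
  14='a' goto a→15
  15='aa' goto b→16
  16='aab' goto ·  [P5 ends]

BFS fail/out derivation:
  n1('c'): parent n0 fail=0; on 'c' 0 → fail=0;  out {4}∪∅={4}
  n9('b'): parent n0 fail=0; on 'b' 0 → fail=0;  out ∅∪∅=∅
  n14('a'): parent n0 fail=0; on 'a' 0 → fail=0;  out ∅∪∅=∅
  n2('ca'): parent n1 fail=0; on 'a' 0 → fail=14;  out {0}∪∅={0}
  n3('cb'): parent n1 fail=0; on 'b' 0 → fail=9;  out ∅∪∅=∅
  n10('bc'): parent n9 fail=0; on 'c' 0 → fail=1;  out ∅∪{4}={4}
  n15('aa'): parent n14 fail=0; on 'a' 0 → fail=14;  out ∅∪∅=∅
  n4('cba'): parent n3 fail=9; on 'a' 9→0 → fail=14;  out ∅∪∅=∅
  n7('caa'): parent n2 fail=14; on 'a' 14 → fail=15;  out ∅∪∅=∅
  n11('bca'): parent n10 fail=1; on 'a' 1 → fail=2;  out ∅∪{0}={0}
  n16('aab'): parent n15 fail=14; on 'b' 14→0 → fail=9;  out {5}∪∅={5}
  n5('cbaa'): parent n4 fail=14; on 'a' 14 → fail=15;  out ∅∪∅=∅
  n8('caab'): parent n7 fail=15; on 'b' 15 → fail=16;  out {2}∪{5}={2,5}
  n12('bcac'): parent n11 fail=2; on 'c' 2→14→0 → fail=1;  out ∅∪{4}={4}
  n6('cbaaa'): parent n5 fail=15; on 'a' 15→14 → fail=15;  out {1}∪∅={1}
  n13('bcaca'): parent n12 fail=1; on 'a' 1 → fail=2;  out {3}∪{0}={0,3}

Run:
i=0 'a': node 0→14
i=1 'b': node 14→9 ·f
i=2 'a': node 9→14 ·f
i=3 'a': node 14→15
i=4 'b': node 15→16  → match P5@[2:4]
i=5 'a': node 16→14 ·f
i=6 'a': node 14→15
i=7 'b': node 15→16  → match P5@[5:7]
i=8 'a': node 16→14 ·f
i=9 'c': node 14→1 ·f  → match P4@[9:9]
i=10 'a': node 1→2  → match P0@[9:10]
i=11 'c': node 2→1 ·f  → match P4@[11:11]
i=12 'b': node 1→3
i=13 'a': node 3→4
i=14 'a': node 4→5
i=15 'a': node 5→6  → match P1@[11:15]
i=16 'c': node 6→1 ·f  → match P4@[16:16]
i=17 'b': node 1→3
i=18 'a': node 3→4
i=19 'a': node 4→5
i=20 'a': node 5→6  → match P1@[16:20]
i=21 'b': node 6→16 ·f  → match P5@[19:21]
i=22 'c': node 16→10 ·f  → match P4@[22:22]
i=23 'b': node 10→3 ·f
i=24 'a': node 3→4
i=25 'a': node 4→5
i=26 'a': node 5→6  → match P1@[22:26]
i=27 'b': node 6→16 ·f  → match P5@[25:27]
i=28 'b': node 16→9 ·f
i=29 'c': node 9→10  → match P4@[29:29]
i=30 'a': node 10→11  → match P0@[29:30]
i=31 'c': node 11→12  → match P4@[31:31]
i=32 'a': node 12→13  → match P0@[31:32],P3@[28:32]
i=33 'c': node 13→1 ·f  → match P4@[33:33]
i=34 'a': node 1→2  → match P0@[33:34]
i=35 'b': node 2→9 ·f
i=36 'b': node 9→9 ·f
i=37 'c': node 9→10  → match P4@[37:37]
i=38 'a': node 10→11  → match P0@[37:38]
i=39 'c': node 11→12  → match P4@[39:39]
i=40 'a': node 12→13  → match P0@[39:40],P3@[36:40]
i=41 'c': node 13→1 ·f  → match P4@[41:41]
i=42 'c': node 1→1 ·f  → match P4@[42:42]
i=43 'a': node 1→2  → match P0@[42:43]
i=44 'c': node 2→1 ·f  → match P4@[44:44]
i=45 'c': node 1→1 ·f  → match P4@[45:45]
i=46 'a': node 1→2  → match P0@[45:46]
i=47 'a': node 2→7
i=48 'b': node 7→8  → match P2@[45:48],P5@[46:48]

Result: [[4,5],[7,5],[9,4],[10,0],[11,4],[15,1],[16,4],[20,1],[21,5],[22,4],[26,1],[27,5],[29,4],[30,0],[31,4],[32,0],[32,3],[33,4],[34,0],[37,4],[38,0],[39,4],[40,0],[40,3],[41,4],[42,4],[43,0],[44,4],[45,4],[46,0],[48,2],[48,5]]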